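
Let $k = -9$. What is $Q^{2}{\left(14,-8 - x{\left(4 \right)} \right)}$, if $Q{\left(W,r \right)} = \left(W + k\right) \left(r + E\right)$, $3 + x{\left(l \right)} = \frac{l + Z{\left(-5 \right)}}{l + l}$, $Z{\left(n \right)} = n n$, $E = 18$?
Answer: $\frac{140625}{64} \approx 2197.3$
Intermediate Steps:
$Z{\left(n \right)} = n^{2}$
$x{\left(l \right)} = -3 + \frac{25 + l}{2 l}$ ($x{\left(l \right)} = -3 + \frac{l + \left(-5\right)^{2}}{l + l} = -3 + \frac{l + 25}{2 l} = -3 + \left(25 + l\right) \frac{1}{2 l} = -3 + \frac{25 + l}{2 l}$)
$Q{\left(W,r \right)} = \left(-9 + W\right) \left(18 + r\right)$ ($Q{\left(W,r \right)} = \left(W - 9\right) \left(r + 18\right) = \left(-9 + W\right) \left(18 + r\right)$)
$Q^{2}{\left(14,-8 - x{\left(4 \right)} \right)} = \left(-162 - 9 \left(-8 - \frac{5 \left(5 - 4\right)}{2 \cdot 4}\right) + 18 \cdot 14 + 14 \left(-8 - \frac{5 \left(5 - 4\right)}{2 \cdot 4}\right)\right)^{2} = \left(-162 - 9 \left(-8 - \frac{5}{2} \cdot \frac{1}{4} \left(5 - 4\right)\right) + 252 + 14 \left(-8 - \frac{5}{2} \cdot \frac{1}{4} \left(5 - 4\right)\right)\right)^{2} = \left(-162 - 9 \left(-8 - \frac{5}{2} \cdot \frac{1}{4} \cdot 1\right) + 252 + 14 \left(-8 - \frac{5}{2} \cdot \frac{1}{4} \cdot 1\right)\right)^{2} = \left(-162 - 9 \left(-8 - \frac{5}{8}\right) + 252 + 14 \left(-8 - \frac{5}{8}\right)\right)^{2} = \left(-162 - - \frac{621}{8} + 252 + 14 \left(- \frac{69}{8}\right)\right)^{2} = \left(-162 + \frac{621}{8} + 252 - \frac{483}{4}\right)^{2} = \left(\frac{375}{8}\right)^{2} = \frac{140625}{64}$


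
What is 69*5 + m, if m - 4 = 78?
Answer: 427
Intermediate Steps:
m = 82 (m = 4 + 78 = 82)
69*5 + m = 69*5 + 82 = 345 + 82 = 427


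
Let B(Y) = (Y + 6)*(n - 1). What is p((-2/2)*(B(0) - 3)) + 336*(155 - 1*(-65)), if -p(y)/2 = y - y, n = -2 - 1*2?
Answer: 73920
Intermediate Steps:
n = -4 (n = -2 - 2 = -4)
B(Y) = -30 - 5*Y (B(Y) = (Y + 6)*(-4 - 1) = (6 + Y)*(-5) = -30 - 5*Y)
p(y) = 0 (p(y) = -2*(y - y) = -2*0 = 0)
p((-2/2)*(B(0) - 3)) + 336*(155 - 1*(-65)) = 0 + 336*(155 - 1*(-65)) = 0 + 336*(155 + 65) = 0 + 336*220 = 0 + 73920 = 73920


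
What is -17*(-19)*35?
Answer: 11305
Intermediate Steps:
-17*(-19)*35 = 323*35 = 11305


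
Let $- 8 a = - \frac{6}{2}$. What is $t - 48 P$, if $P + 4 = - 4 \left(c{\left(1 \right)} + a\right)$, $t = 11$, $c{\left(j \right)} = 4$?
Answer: $1043$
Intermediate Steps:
$a = \frac{3}{8}$ ($a = - \frac{\left(-6\right) \frac{1}{2}}{8} = \left(- \frac{1}{8}\right) \left(-3\right) = \frac{3}{8} \approx 0.375$)
$P = - \frac{43}{2}$ ($P = -4 - 4 \left(4 + \frac{3}{8}\right) = -4 - \frac{35}{2} = - \frac{43}{2} \approx -21.5$)
$t - 48 P = 11 - -1032 = 11 + 1032 = 1043$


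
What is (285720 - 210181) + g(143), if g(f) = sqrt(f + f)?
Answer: 75539 + sqrt(286) ≈ 75556.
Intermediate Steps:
g(f) = sqrt(2)*sqrt(f) (g(f) = sqrt(2*f) = sqrt(2)*sqrt(f))
(285720 - 210181) + g(143) = (285720 - 210181) + sqrt(2)*sqrt(143) = 75539 + sqrt(286)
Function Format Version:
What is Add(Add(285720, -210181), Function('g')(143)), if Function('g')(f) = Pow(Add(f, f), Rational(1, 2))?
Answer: Add(75539, Pow(286, Rational(1, 2))) ≈ 75556.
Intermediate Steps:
Function('g')(f) = Mul(Pow(2, Rational(1, 2)), Pow(f, Rational(1, 2))) (Function('g')(f) = Pow(Mul(2, f), Rational(1, 2)) = Mul(Pow(2, Rational(1, 2)), Pow(f, Rational(1, 2))))
Add(Add(285720, -210181), Function('g')(143)) = Add(Add(285720, -210181), Mul(Pow(2, Rational(1, 2)), Pow(143, Rational(1, 2)))) = Add(75539, Pow(286, Rational(1, 2)))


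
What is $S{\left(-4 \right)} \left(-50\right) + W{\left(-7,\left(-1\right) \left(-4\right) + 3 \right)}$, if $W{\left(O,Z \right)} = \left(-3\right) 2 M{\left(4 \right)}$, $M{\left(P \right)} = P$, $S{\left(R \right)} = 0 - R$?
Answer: $-224$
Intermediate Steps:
$S{\left(R \right)} = - R$
$W{\left(O,Z \right)} = -24$ ($W{\left(O,Z \right)} = \left(-3\right) 2 \cdot 4 = \left(-6\right) 4 = -24$)
$S{\left(-4 \right)} \left(-50\right) + W{\left(-7,\left(-1\right) \left(-4\right) + 3 \right)} = \left(-1\right) \left(-4\right) \left(-50\right) - 24 = 4 \left(-50\right) - 24 = -200 - 24 = -224$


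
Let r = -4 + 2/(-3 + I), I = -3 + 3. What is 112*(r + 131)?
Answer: 42448/3 ≈ 14149.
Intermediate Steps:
I = 0
r = -14/3 (r = -4 + 2/(-3 + 0) = -4 + 2/(-3) = -4 - 1/3*2 = -4 - 2/3 = -14/3 ≈ -4.6667)
112*(r + 131) = 112*(-14/3 + 131) = 112*(379/3) = 42448/3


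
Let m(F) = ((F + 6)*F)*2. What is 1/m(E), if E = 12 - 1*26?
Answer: 1/224 ≈ 0.0044643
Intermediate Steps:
E = -14 (E = 12 - 26 = -14)
m(F) = 2*F*(6 + F) (m(F) = ((6 + F)*F)*2 = (F*(6 + F))*2 = 2*F*(6 + F))
1/m(E) = 1/(2*(-14)*(6 - 14)) = 1/(2*(-14)*(-8)) = 1/224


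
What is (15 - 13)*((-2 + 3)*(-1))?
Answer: -2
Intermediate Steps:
(15 - 13)*((-2 + 3)*(-1)) = 2*(1*(-1)) = 2*(-1) = -2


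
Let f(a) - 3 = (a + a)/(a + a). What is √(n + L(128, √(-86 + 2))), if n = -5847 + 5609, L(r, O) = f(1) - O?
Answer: √(-234 - 2*I*√21) ≈ 0.29951 - 15.3*I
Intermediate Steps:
f(a) = 4 (f(a) = 3 + (a + a)/(a + a) = 3 + (2*a)/((2*a)) = 3 + (2*a)*(1/(2*a)) = 3 + 1 = 4)
L(r, O) = 4 - O
n = -238
√(n + L(128, √(-86 + 2))) = √(-238 + (4 - √(-86 + 2))) = √(-238 + (4 - √(-84))) = √(-238 + (4 - 2*I*√21)) = √(-234 - 2*I*√21)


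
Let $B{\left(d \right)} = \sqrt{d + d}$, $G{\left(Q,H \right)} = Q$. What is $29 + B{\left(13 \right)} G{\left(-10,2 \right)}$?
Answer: $29 - 10 \sqrt{26} \approx -21.99$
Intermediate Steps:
$B{\left(d \right)} = \sqrt{2} \sqrt{d}$ ($B{\left(d \right)} = \sqrt{2 d} = \sqrt{2} \sqrt{d}$)
$29 + B{\left(13 \right)} G{\left(-10,2 \right)} = 29 + \sqrt{2} \sqrt{13} \left(-10\right) = 29 + \sqrt{26} \left(-10\right) = 29 - 10 \sqrt{26}$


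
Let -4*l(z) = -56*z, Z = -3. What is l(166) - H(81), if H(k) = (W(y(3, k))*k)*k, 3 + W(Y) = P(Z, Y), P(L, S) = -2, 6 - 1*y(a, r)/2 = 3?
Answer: 35129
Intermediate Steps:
y(a, r) = 6 (y(a, r) = 12 - 2*3 = 12 - 6 = 6)
l(z) = 14*z (l(z) = -(-14)*z = 14*z)
W(Y) = -5 (W(Y) = -3 - 2 = -5)
H(k) = -5*k² (H(k) = (-5*k)*k = -5*k²)
l(166) - H(81) = 14*166 - (-5)*81² = 2324 - (-5)*6561 = 2324 - 1*(-32805) = 2324 + 32805 = 35129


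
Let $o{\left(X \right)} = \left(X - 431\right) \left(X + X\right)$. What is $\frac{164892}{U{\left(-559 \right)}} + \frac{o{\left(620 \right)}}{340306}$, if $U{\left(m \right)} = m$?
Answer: $- \frac{2153181912}{7316579} \approx -294.29$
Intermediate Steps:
$o{\left(X \right)} = 2 X \left(-431 + X\right)$ ($o{\left(X \right)} = \left(-431 + X\right) 2 X = 2 X \left(-431 + X\right)$)
$\frac{164892}{U{\left(-559 \right)}} + \frac{o{\left(620 \right)}}{340306} = \frac{164892}{-559} + \frac{2 \cdot 620 \left(-431 + 620\right)}{340306} = 164892 \left(- \frac{1}{559}\right) + 2 \cdot 620 \cdot 189 \cdot \frac{1}{340306} = - \frac{12684}{43} + 234360 \cdot \frac{1}{340306} = - \frac{12684}{43} + \frac{117180}{170153} = - \frac{2153181912}{7316579}$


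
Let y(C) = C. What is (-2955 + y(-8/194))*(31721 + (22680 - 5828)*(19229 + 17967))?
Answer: -179682154635607/97 ≈ -1.8524e+12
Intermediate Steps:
(-2955 + y(-8/194))*(31721 + (22680 - 5828)*(19229 + 17967)) = (-2955 - 8/194)*(31721 + (22680 - 5828)*(19229 + 17967)) = (-2955 - 8*1/194)*(31721 + 16852*37196) = (-2955 - 4/97)*(31721 + 626826992) = -286639/97*626858713 = -179682154635607/97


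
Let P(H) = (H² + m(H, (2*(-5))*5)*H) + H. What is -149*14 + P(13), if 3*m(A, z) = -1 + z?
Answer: -2125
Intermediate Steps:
m(A, z) = -⅓ + z/3 (m(A, z) = (-1 + z)/3 = -⅓ + z/3)
P(H) = H² - 16*H (P(H) = (H² + (-⅓ + ((2*(-5))*5)/3)*H) + H = (H² + (-⅓ + (-10*5)/3)*H) + H = (H² + (-⅓ + (⅓)*(-50))*H) + H = (H² + (-⅓ - 50/3)*H) + H = (H² - 17*H) + H = H² - 16*H)
-149*14 + P(13) = -149*14 + 13*(-16 + 13) = -2086 + 13*(-3) = -2086 - 39 = -2125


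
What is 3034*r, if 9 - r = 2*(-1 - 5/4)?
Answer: 40959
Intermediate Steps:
r = 27/2 (r = 9 - 2*(-1 - 5/4) = 9 - 2*(-9)/4 = 9 - 1*(-9/2) = 9 + 9/2 = 27/2 ≈ 13.500)
3034*r = 3034*(27/2) = 40959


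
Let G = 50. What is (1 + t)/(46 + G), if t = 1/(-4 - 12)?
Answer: 5/512 ≈ 0.0097656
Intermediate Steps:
t = -1/16 (t = 1/(-16) = -1/16 ≈ -0.062500)
(1 + t)/(46 + G) = (1 - 1/16)/(46 + 50) = (15/16)/96 = (1/96)*(15/16) = 5/512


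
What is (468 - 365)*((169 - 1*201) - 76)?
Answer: -11124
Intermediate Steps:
(468 - 365)*((169 - 1*201) - 76) = 103*((169 - 201) - 76) = 103*(-32 - 76) = 103*(-108) = -11124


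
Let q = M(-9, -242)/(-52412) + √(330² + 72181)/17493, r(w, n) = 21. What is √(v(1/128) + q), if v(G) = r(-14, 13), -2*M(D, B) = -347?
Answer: √(360200910920069142 + 980685334608*√181081)/130977588 ≈ 4.5849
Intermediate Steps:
M(D, B) = 347/2 (M(D, B) = -½*(-347) = 347/2)
q = -347/104824 + √181081/17493 (q = (347/2)/(-52412) + √(330² + 72181)/17493 = (347/2)*(-1/52412) + √(108900 + 72181)*(1/17493) = -347/104824 + √181081*(1/17493) = -347/104824 + √181081/17493 ≈ 0.021016)
v(G) = 21
√(v(1/128) + q) = √(21 + (-347/104824 + √181081/17493)) = √(2200957/104824 + √181081/17493)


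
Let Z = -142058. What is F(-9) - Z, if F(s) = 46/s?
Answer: 1278476/9 ≈ 1.4205e+5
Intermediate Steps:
F(-9) - Z = 46/(-9) - 1*(-142058) = 46*(-1/9) + 142058 = -46/9 + 142058 = 1278476/9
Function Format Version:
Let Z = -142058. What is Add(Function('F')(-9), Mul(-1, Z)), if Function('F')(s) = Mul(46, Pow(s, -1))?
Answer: Rational(1278476, 9) ≈ 1.4205e+5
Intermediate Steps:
Add(Function('F')(-9), Mul(-1, Z)) = Add(Mul(46, Pow(-9, -1)), Mul(-1, -142058)) = Add(Mul(46, Rational(-1, 9)), 142058) = Add(Rational(-46, 9), 142058) = Rational(1278476, 9)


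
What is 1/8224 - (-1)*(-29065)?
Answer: -239030559/8224 ≈ -29065.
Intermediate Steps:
1/8224 - (-1)*(-29065) = 1/8224 - 1*29065 = 1/8224 - 29065 = -239030559/8224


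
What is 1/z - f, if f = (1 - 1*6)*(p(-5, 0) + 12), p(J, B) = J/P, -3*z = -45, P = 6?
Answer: 559/10 ≈ 55.900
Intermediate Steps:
z = 15 (z = -⅓*(-45) = 15)
p(J, B) = J/6
f = -335/6 (f = (1 - 1*6)*((⅙)*(-5) + 12) = (1 - 6)*(-⅚ + 12) = -5*67/6 = -335/6 ≈ -55.833)
1/z - f = 1/15 - 1*(-335/6) = 1/15 + 335/6 = 559/10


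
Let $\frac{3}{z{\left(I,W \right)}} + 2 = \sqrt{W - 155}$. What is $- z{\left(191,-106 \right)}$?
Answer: $\frac{6}{265} + \frac{9 i \sqrt{29}}{265} \approx 0.022642 + 0.18289 i$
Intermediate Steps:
$z{\left(I,W \right)} = \frac{3}{-2 + \sqrt{-155 + W}}$ ($z{\left(I,W \right)} = \frac{3}{-2 + \sqrt{W - 155}} = \frac{3}{-2 + \sqrt{-155 + W}}$)
$- z{\left(191,-106 \right)} = - \frac{3}{-2 + \sqrt{-155 - 106}} = - \frac{3}{-2 + \sqrt{-261}} = - \frac{3}{-2 + 3 i \sqrt{29}}$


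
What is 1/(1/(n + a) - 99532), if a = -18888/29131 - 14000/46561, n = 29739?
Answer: -40335755275681/4014698392742712801 ≈ -1.0047e-5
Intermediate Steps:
a = -1287278168/1356368491 (a = -18888*1/29131 - 14000*1/46561 = -18888/29131 - 14000/46561 = -1287278168/1356368491 ≈ -0.94906)
1/(1/(n + a) - 99532) = 1/(1/(29739 - 1287278168/1356368491) - 99532) = 1/(1/(40335755275681/1356368491) - 99532) = 1/(1356368491/40335755275681 - 99532) = 1/(-4014698392742712801/40335755275681) = -40335755275681/4014698392742712801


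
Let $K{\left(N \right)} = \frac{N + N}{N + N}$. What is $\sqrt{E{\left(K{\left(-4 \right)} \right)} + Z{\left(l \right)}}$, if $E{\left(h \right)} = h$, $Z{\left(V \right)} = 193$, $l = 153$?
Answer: $\sqrt{194} \approx 13.928$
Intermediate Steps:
$K{\left(N \right)} = 1$ ($K{\left(N \right)} = \frac{2 N}{2 N} = 2 N \frac{1}{2 N} = 1$)
$\sqrt{E{\left(K{\left(-4 \right)} \right)} + Z{\left(l \right)}} = \sqrt{1 + 193} = \sqrt{194}$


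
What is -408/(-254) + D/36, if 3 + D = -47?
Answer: 497/2286 ≈ 0.21741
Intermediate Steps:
D = -50 (D = -3 - 47 = -50)
-408/(-254) + D/36 = -408/(-254) - 50/36 = -408*(-1/254) - 50*1/36 = 204/127 - 25/18 = 497/2286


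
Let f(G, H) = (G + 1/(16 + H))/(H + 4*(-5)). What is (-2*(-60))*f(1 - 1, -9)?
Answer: -120/203 ≈ -0.59113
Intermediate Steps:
f(G, H) = (G + 1/(16 + H))/(-20 + H) (f(G, H) = (G + 1/(16 + H))/(H - 20) = (G + 1/(16 + H))/(-20 + H))
(-2*(-60))*f(1 - 1, -9) = (-2*(-60))*((1 + 16*(1 - 1) + (1 - 1)*(-9))/(-320 + (-9)**2 - 4*(-9))) = 120*((1 + 16*0 + 0*(-9))/(-320 + 81 + 36)) = 120*((1 + 0 + 0)/(-203)) = 120*(-1/203*1) = 120*(-1/203) = -120/203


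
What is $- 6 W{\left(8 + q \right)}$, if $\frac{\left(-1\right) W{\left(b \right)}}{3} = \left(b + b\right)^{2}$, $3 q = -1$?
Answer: $4232$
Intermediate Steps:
$q = - \frac{1}{3}$ ($q = \frac{1}{3} \left(-1\right) = - \frac{1}{3} \approx -0.33333$)
$W{\left(b \right)} = - 12 b^{2}$ ($W{\left(b \right)} = - 3 \left(b + b\right)^{2} = - 3 \left(2 b\right)^{2} = - 3 \cdot 4 b^{2} = - 12 b^{2}$)
$- 6 W{\left(8 + q \right)} = - 6 \left(- 12 \left(8 - \frac{1}{3}\right)^{2}\right) = - 6 \left(- 12 \left(\frac{23}{3}\right)^{2}\right) = - 6 \left(\left(-12\right) \frac{529}{9}\right) = \left(-6\right) \left(- \frac{2116}{3}\right) = 4232$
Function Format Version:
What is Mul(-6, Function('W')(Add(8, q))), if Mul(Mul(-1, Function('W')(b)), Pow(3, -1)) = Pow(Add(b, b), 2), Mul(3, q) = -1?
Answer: 4232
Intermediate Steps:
q = Rational(-1, 3) (q = Mul(Rational(1, 3), -1) = Rational(-1, 3) ≈ -0.33333)
Function('W')(b) = Mul(-12, Pow(b, 2)) (Function('W')(b) = Mul(-3, Pow(Add(b, b), 2)) = Mul(-3, Pow(Mul(2, b), 2)) = Mul(-3, Mul(4, Pow(b, 2))) = Mul(-12, Pow(b, 2)))
Mul(-6, Function('W')(Add(8, q))) = Mul(-6, Mul(-12, Pow(Add(8, Rational(-1, 3)), 2))) = Mul(-6, Mul(-12, Pow(Rational(23, 3), 2))) = Mul(-6, Mul(-12, Rational(529, 9))) = Mul(-6, Rational(-2116, 3)) = 4232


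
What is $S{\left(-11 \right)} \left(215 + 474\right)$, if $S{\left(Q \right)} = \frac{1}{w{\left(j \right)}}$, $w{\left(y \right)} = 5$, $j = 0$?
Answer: $\frac{689}{5} \approx 137.8$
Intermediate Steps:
$S{\left(Q \right)} = \frac{1}{5}$
$S{\left(-11 \right)} \left(215 + 474\right) = \frac{215 + 474}{5} = \frac{1}{5} \cdot 689 = \frac{689}{5}$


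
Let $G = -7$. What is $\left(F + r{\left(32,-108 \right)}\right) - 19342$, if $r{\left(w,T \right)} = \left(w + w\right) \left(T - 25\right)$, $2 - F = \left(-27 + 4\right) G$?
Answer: $-28013$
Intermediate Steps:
$F = -159$ ($F = 2 - \left(-27 + 4\right) \left(-7\right) = 2 - \left(-23\right) \left(-7\right) = 2 - 161 = -159$)
$r{\left(w,T \right)} = 2 w \left(-25 + T\right)$
$\left(F + r{\left(32,-108 \right)}\right) - 19342 = \left(-159 + 2 \cdot 32 \left(-25 - 108\right)\right) - 19342 = \left(-159 + 2 \cdot 32 \left(-133\right)\right) - 19342 = \left(-159 - 8512\right) - 19342 = -8671 - 19342 = -28013$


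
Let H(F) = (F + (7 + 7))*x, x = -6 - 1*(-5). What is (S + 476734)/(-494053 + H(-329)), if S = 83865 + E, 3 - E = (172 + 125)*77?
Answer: -76819/70534 ≈ -1.0891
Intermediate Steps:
E = -22866 (E = 3 - (172 + 125)*77 = 3 - 297*77 = 3 - 1*22869 = 3 - 22869 = -22866)
S = 60999 (S = 83865 - 22866 = 60999)
x = -1 (x = -6 + 5 = -1)
H(F) = -14 - F (H(F) = (F + (7 + 7))*(-1) = (F + 14)*(-1) = (14 + F)*(-1) = -14 - F)
(S + 476734)/(-494053 + H(-329)) = (60999 + 476734)/(-494053 + (-14 - 1*(-329))) = 537733/(-494053 + (-14 + 329)) = 537733/(-494053 + 315) = 537733/(-493738) = 537733*(-1/493738) = -76819/70534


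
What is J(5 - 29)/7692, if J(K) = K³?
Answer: -1152/641 ≈ -1.7972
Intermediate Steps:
J(5 - 29)/7692 = (5 - 29)³/7692 = (-24)³*(1/7692) = -13824*1/7692 = -1152/641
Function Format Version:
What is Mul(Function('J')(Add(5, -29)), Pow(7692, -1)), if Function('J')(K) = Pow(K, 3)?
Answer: Rational(-1152, 641) ≈ -1.7972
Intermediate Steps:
Mul(Function('J')(Add(5, -29)), Pow(7692, -1)) = Mul(Pow(Add(5, -29), 3), Pow(7692, -1)) = Mul(Pow(-24, 3), Rational(1, 7692)) = Mul(-13824, Rational(1, 7692)) = Rational(-1152, 641)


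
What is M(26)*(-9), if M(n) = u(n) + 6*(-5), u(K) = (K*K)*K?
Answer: -157914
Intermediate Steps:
u(K) = K**3 (u(K) = K**2*K = K**3)
M(n) = -30 + n**3 (M(n) = n**3 + 6*(-5) = n**3 - 30 = -30 + n**3)
M(26)*(-9) = (-30 + 26**3)*(-9) = (-30 + 17576)*(-9) = 17546*(-9) = -157914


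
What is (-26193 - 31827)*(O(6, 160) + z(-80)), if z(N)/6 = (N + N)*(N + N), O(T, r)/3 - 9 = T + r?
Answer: -8942332500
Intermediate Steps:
O(T, r) = 27 + 3*T + 3*r (O(T, r) = 27 + 3*(T + r) = 27 + (3*T + 3*r) = 27 + 3*T + 3*r)
z(N) = 24*N² (z(N) = 6*((N + N)*(N + N)) = 6*((2*N)*(2*N)) = 6*(4*N²) = 24*N²)
(-26193 - 31827)*(O(6, 160) + z(-80)) = (-26193 - 31827)*((27 + 3*6 + 3*160) + 24*(-80)²) = -58020*((27 + 18 + 480) + 24*6400) = -58020*(525 + 153600) = -58020*154125 = -8942332500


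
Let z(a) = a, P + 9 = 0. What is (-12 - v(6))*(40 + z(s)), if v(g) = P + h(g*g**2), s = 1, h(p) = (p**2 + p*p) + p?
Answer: -3834771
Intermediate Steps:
P = -9 (P = -9 + 0 = -9)
h(p) = p + 2*p**2 (h(p) = (p**2 + p**2) + p = 2*p**2 + p = p + 2*p**2)
v(g) = -9 + g**3*(1 + 2*g**3) (v(g) = -9 + (g*g**2)*(1 + 2*(g*g**2)) = -9 + g**3*(1 + 2*g**3))
(-12 - v(6))*(40 + z(s)) = (-12 - (-9 + 6**3 + 2*6**6))*(40 + 1) = (-12 - (-9 + 216 + 2*46656))*41 = (-12 - (-9 + 216 + 93312))*41 = (-12 - 1*93519)*41 = (-12 - 93519)*41 = -93531*41 = -3834771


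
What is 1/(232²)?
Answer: 1/53824 ≈ 1.8579e-5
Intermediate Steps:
1/(232²) = 1/53824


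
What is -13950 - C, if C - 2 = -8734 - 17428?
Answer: 12210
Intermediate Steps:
C = -26160 (C = 2 + (-8734 - 17428) = 2 - 26162 = -26160)
-13950 - C = -13950 - 1*(-26160) = -13950 + 26160 = 12210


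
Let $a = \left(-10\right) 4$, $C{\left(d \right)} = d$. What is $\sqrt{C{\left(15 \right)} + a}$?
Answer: $5 i \approx 5.0 i$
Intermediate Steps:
$a = -40$
$\sqrt{C{\left(15 \right)} + a} = \sqrt{15 - 40} = \sqrt{-25} = 5 i$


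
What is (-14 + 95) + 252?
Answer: 333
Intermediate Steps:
(-14 + 95) + 252 = 81 + 252 = 333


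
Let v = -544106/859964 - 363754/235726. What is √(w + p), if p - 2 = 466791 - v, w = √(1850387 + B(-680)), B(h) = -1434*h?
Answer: √(1198897051747372550518604806 + 2568357844777822393156*√2825507)/50678968466 ≈ 684.45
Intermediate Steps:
w = √2825507 (w = √(1850387 - 1434*(-680)) = √(1850387 + 975120) = √2825507 ≈ 1680.9)
v = -110268818953/50678968466 (v = -544106*1/859964 - 363754*1/235726 = -272053/429982 - 181877/117863 = -110268818953/50678968466 ≈ -2.1758)
p = 23656697995968491/50678968466 (p = 2 + (466791 - 1*(-110268818953/50678968466)) = 2 + (466791 + 110268818953/50678968466) = 2 + 23656596638031559/50678968466 = 23656697995968491/50678968466 ≈ 4.6680e+5)
√(w + p) = √(√2825507 + 23656697995968491/50678968466) = √(23656697995968491/50678968466 + √2825507)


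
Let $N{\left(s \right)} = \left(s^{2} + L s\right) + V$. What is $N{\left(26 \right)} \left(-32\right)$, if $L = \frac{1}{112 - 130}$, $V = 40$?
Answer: $- \frac{205792}{9} \approx -22866.0$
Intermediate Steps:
$L = - \frac{1}{18}$ ($L = \frac{1}{-18} = - \frac{1}{18} \approx -0.055556$)
$N{\left(s \right)} = 40 + s^{2} - \frac{s}{18}$ ($N{\left(s \right)} = \left(s^{2} - \frac{s}{18}\right) + 40 = 40 + s^{2} - \frac{s}{18}$)
$N{\left(26 \right)} \left(-32\right) = \left(40 + 26^{2} - \frac{13}{9}\right) \left(-32\right) = \left(40 + 676 - \frac{13}{9}\right) \left(-32\right) = \frac{6431}{9} \left(-32\right) = - \frac{205792}{9}$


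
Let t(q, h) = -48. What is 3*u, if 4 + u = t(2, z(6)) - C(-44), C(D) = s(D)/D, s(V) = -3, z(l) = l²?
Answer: -6873/44 ≈ -156.20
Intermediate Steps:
C(D) = -3/D
u = -2291/44 (u = -4 + (-48 - (-3)/(-44)) = -4 + (-48 - (-3)*(-1)/44) = -4 + (-48 - 1*3/44) = -4 + (-48 - 3/44) = -4 - 2115/44 = -2291/44 ≈ -52.068)
3*u = 3*(-2291/44) = -6873/44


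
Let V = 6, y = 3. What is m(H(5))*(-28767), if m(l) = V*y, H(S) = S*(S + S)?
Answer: -517806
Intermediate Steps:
H(S) = 2*S² (H(S) = S*(2*S) = 2*S²)
m(l) = 18 (m(l) = 6*3 = 18)
m(H(5))*(-28767) = 18*(-28767) = -517806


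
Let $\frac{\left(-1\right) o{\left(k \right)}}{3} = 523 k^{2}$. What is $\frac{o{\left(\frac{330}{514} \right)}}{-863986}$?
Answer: $\frac{42716025}{57065411314} \approx 0.00074854$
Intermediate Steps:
$o{\left(k \right)} = - 1569 k^{2}$ ($o{\left(k \right)} = - 3 \cdot 523 k^{2} = - 1569 k^{2}$)
$\frac{o{\left(\frac{330}{514} \right)}}{-863986} = \frac{\left(-1569\right) \left(\frac{330}{514}\right)^{2}}{-863986} = - 1569 \left(330 \cdot \frac{1}{514}\right)^{2} \left(- \frac{1}{863986}\right) = - 1569 \left(\frac{165}{257}\right)^{2} \left(- \frac{1}{863986}\right) = \left(-1569\right) \frac{27225}{66049} \left(- \frac{1}{863986}\right) = \left(- \frac{42716025}{66049}\right) \left(- \frac{1}{863986}\right) = \frac{42716025}{57065411314}$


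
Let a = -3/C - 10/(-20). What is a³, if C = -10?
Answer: 64/125 ≈ 0.51200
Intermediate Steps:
a = ⅘ (a = -3/(-10) - 10/(-20) = -3*(-⅒) - 10*(-1/20) = 3/10 + ½ = ⅘ ≈ 0.80000)
a³ = (⅘)³ = 64/125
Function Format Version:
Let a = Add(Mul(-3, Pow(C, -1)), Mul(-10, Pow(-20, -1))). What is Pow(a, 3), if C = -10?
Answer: Rational(64, 125) ≈ 0.51200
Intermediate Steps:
a = Rational(4, 5) (a = Add(Mul(-3, Pow(-10, -1)), Mul(-10, Pow(-20, -1))) = Add(Mul(-3, Rational(-1, 10)), Mul(-10, Rational(-1, 20))) = Add(Rational(3, 10), Rational(1, 2)) = Rational(4, 5) ≈ 0.80000)
Pow(a, 3) = Pow(Rational(4, 5), 3) = Rational(64, 125)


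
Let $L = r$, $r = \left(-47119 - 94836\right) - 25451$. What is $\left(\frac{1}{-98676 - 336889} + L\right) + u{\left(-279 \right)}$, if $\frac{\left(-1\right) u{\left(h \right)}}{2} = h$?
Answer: $- \frac{72673149121}{435565} \approx -1.6685 \cdot 10^{5}$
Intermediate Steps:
$u{\left(h \right)} = - 2 h$
$r = -167406$ ($r = -141955 - 25451 = -167406$)
$L = -167406$
$\left(\frac{1}{-98676 - 336889} + L\right) + u{\left(-279 \right)} = \left(\frac{1}{-98676 - 336889} - 167406\right) - -558 = \left(\frac{1}{-435565} - 167406\right) + 558 = \left(- \frac{1}{435565} - 167406\right) + 558 = - \frac{72916194391}{435565} + 558 = - \frac{72673149121}{435565}$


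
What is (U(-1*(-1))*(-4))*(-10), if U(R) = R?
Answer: 40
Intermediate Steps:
(U(-1*(-1))*(-4))*(-10) = (-1*(-1)*(-4))*(-10) = (1*(-4))*(-10) = -4*(-10) = 40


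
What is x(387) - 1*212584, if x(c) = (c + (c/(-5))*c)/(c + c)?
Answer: -1063111/5 ≈ -2.1262e+5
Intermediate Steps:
x(c) = (c - c²/5)/(2*c) (x(c) = (c + (c*(-⅕))*c)/((2*c)) = (c + (-c/5)*c)*(1/(2*c)) = (c - c²/5)*(1/(2*c)) = (c - c²/5)/(2*c))
x(387) - 1*212584 = (½ - ⅒*387) - 1*212584 = (½ - 387/10) - 212584 = -191/5 - 212584 = -1063111/5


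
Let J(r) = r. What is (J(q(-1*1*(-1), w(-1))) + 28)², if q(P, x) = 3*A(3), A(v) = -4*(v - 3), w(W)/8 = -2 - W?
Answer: 784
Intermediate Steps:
w(W) = -16 - 8*W (w(W) = 8*(-2 - W) = -16 - 8*W)
A(v) = 12 - 4*v (A(v) = -4*(-3 + v) = 12 - 4*v)
q(P, x) = 0 (q(P, x) = 3*(12 - 4*3) = 3*(12 - 12) = 3*0 = 0)
(J(q(-1*1*(-1), w(-1))) + 28)² = (0 + 28)² = 28² = 784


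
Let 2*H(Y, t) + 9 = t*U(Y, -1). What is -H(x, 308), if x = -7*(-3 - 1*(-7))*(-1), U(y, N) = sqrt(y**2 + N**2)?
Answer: 9/2 - 154*sqrt(785) ≈ -4310.3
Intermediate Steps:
U(y, N) = sqrt(N**2 + y**2)
x = 28 (x = -7*(-3 + 7)*(-1) = -7*4*(-1) = -28*(-1) = 28)
H(Y, t) = -9/2 + t*sqrt(1 + Y**2)/2 (H(Y, t) = -9/2 + (t*sqrt((-1)**2 + Y**2))/2 = -9/2 + (t*sqrt(1 + Y**2))/2 = -9/2 + t*sqrt(1 + Y**2)/2)
-H(x, 308) = -(-9/2 + (1/2)*308*sqrt(1 + 28**2)) = -(-9/2 + (1/2)*308*sqrt(1 + 784)) = -(-9/2 + (1/2)*308*sqrt(785)) = -(-9/2 + 154*sqrt(785)) = 9/2 - 154*sqrt(785)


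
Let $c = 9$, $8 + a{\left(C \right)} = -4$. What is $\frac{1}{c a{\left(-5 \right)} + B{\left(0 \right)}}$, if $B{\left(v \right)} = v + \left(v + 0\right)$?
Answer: $- \frac{1}{108} \approx -0.0092593$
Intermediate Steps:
$B{\left(v \right)} = 2 v$ ($B{\left(v \right)} = v + v = 2 v$)
$a{\left(C \right)} = -12$ ($a{\left(C \right)} = -8 - 4 = -12$)
$\frac{1}{c a{\left(-5 \right)} + B{\left(0 \right)}} = \frac{1}{9 \left(-12\right) + 2 \cdot 0} = \frac{1}{-108 + 0} = \frac{1}{-108} = - \frac{1}{108}$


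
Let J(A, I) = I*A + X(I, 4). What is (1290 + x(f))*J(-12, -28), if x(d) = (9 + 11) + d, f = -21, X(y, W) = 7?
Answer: 442127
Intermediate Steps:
J(A, I) = 7 + A*I (J(A, I) = I*A + 7 = A*I + 7 = 7 + A*I)
x(d) = 20 + d
(1290 + x(f))*J(-12, -28) = (1290 + (20 - 21))*(7 - 12*(-28)) = (1290 - 1)*(7 + 336) = 1289*343 = 442127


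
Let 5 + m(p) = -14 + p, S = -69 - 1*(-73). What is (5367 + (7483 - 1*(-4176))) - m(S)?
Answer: 17041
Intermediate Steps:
S = 4 (S = -69 + 73 = 4)
m(p) = -19 + p (m(p) = -5 + (-14 + p) = -19 + p)
(5367 + (7483 - 1*(-4176))) - m(S) = (5367 + (7483 - 1*(-4176))) - (-19 + 4) = (5367 + (7483 + 4176)) - 1*(-15) = (5367 + 11659) + 15 = 17026 + 15 = 17041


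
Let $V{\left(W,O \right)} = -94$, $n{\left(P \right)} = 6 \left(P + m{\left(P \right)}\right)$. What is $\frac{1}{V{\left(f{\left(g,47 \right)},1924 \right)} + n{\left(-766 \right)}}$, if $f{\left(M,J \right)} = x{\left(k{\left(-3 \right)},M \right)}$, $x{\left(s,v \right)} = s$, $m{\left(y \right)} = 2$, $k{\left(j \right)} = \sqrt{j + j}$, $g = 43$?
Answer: $- \frac{1}{4678} \approx -0.00021377$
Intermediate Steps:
$k{\left(j \right)} = \sqrt{2} \sqrt{j}$ ($k{\left(j \right)} = \sqrt{2 j} = \sqrt{2} \sqrt{j}$)
$f{\left(M,J \right)} = i \sqrt{6}$ ($f{\left(M,J \right)} = \sqrt{2} \sqrt{-3} = \sqrt{2} i \sqrt{3} = i \sqrt{6}$)
$n{\left(P \right)} = 12 + 6 P$ ($n{\left(P \right)} = 6 \left(P + 2\right) = 6 \left(2 + P\right) = 12 + 6 P$)
$\frac{1}{V{\left(f{\left(g,47 \right)},1924 \right)} + n{\left(-766 \right)}} = \frac{1}{-94 + \left(12 + 6 \left(-766\right)\right)} = \frac{1}{-94 + \left(12 - 4596\right)} = \frac{1}{-94 - 4584} = \frac{1}{-4678} = - \frac{1}{4678}$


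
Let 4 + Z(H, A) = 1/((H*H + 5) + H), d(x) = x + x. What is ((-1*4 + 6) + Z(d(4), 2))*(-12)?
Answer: 1836/77 ≈ 23.844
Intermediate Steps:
d(x) = 2*x
Z(H, A) = -4 + 1/(5 + H + H**2) (Z(H, A) = -4 + 1/((H*H + 5) + H) = -4 + 1/((H**2 + 5) + H) = -4 + 1/((5 + H**2) + H) = -4 + 1/(5 + H + H**2))
((-1*4 + 6) + Z(d(4), 2))*(-12) = ((-1*4 + 6) + (-19 - 8*4 - 4*(2*4)**2)/(5 + 2*4 + (2*4)**2))*(-12) = ((-4 + 6) + (-19 - 4*8 - 4*8**2)/(5 + 8 + 8**2))*(-12) = (2 + (-19 - 32 - 4*64)/(5 + 8 + 64))*(-12) = (2 + (-19 - 32 - 256)/77)*(-12) = (2 + (1/77)*(-307))*(-12) = (2 - 307/77)*(-12) = -153/77*(-12) = 1836/77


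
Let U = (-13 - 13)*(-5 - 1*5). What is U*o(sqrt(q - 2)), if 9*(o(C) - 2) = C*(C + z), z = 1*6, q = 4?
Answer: 5200/9 + 520*sqrt(2)/3 ≈ 822.91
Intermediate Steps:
z = 6
U = 260 (U = -26*(-5 - 5) = -26*(-10) = 260)
o(C) = 2 + C*(6 + C)/9 (o(C) = 2 + (C*(C + 6))/9 = 2 + (C*(6 + C))/9 = 2 + C*(6 + C)/9)
U*o(sqrt(q - 2)) = 260*(2 + (sqrt(4 - 2))**2/9 + 2*sqrt(4 - 2)/3) = 260*(2 + (sqrt(2))**2/9 + 2*sqrt(2)/3) = 260*(2 + (1/9)*2 + 2*sqrt(2)/3) = 260*(2 + 2/9 + 2*sqrt(2)/3) = 260*(20/9 + 2*sqrt(2)/3) = 5200/9 + 520*sqrt(2)/3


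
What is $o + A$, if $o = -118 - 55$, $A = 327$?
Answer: $154$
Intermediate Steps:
$o = -173$ ($o = -118 - 55 = -173$)
$o + A = -173 + 327 = 154$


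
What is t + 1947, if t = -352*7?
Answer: -517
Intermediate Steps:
t = -2464
t + 1947 = -2464 + 1947 = -517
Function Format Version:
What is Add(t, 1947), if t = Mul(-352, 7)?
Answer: -517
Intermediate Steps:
t = -2464
Add(t, 1947) = Add(-2464, 1947) = -517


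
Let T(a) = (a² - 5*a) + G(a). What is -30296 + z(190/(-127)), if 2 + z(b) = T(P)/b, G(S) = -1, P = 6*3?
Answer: -5786211/190 ≈ -30454.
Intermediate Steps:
P = 18
T(a) = -1 + a² - 5*a (T(a) = (a² - 5*a) - 1 = -1 + a² - 5*a)
z(b) = -2 + 233/b (z(b) = -2 + (-1 + 18² - 5*18)/b = -2 + (-1 + 324 - 90)/b = -2 + 233/b)
-30296 + z(190/(-127)) = -30296 + (-2 + 233/((190/(-127)))) = -30296 + (-2 + 233/((190*(-1/127)))) = -30296 + (-2 + 233/(-190/127)) = -30296 + (-2 + 233*(-127/190)) = -30296 + (-2 - 29591/190) = -30296 - 29971/190 = -5786211/190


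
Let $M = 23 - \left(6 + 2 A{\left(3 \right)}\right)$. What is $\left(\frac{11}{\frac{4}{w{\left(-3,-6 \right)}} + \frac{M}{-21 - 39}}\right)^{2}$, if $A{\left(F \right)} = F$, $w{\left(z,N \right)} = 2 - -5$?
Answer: $\frac{21344400}{26569} \approx 803.36$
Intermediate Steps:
$w{\left(z,N \right)} = 7$ ($w{\left(z,N \right)} = 2 + 5 = 7$)
$M = 11$ ($M = 23 - \left(6 + 2 \cdot 3\right) = 23 - \left(6 + 6\right) = 23 - 12 = 11$)
$\left(\frac{11}{\frac{4}{w{\left(-3,-6 \right)}} + \frac{M}{-21 - 39}}\right)^{2} = \left(\frac{11}{\frac{4}{7} + \frac{11}{-21 - 39}}\right)^{2} = \left(\frac{11}{4 \cdot \frac{1}{7} + \frac{11}{-21 - 39}}\right)^{2} = \left(\frac{11}{\frac{4}{7} + \frac{11}{-60}}\right)^{2} = \left(\frac{11}{\frac{4}{7} + 11 \left(- \frac{1}{60}\right)}\right)^{2} = \left(\frac{11}{\frac{4}{7} - \frac{11}{60}}\right)^{2} = \left(\frac{11}{\frac{163}{420}}\right)^{2} = \left(11 \cdot \frac{420}{163}\right)^{2} = \left(\frac{4620}{163}\right)^{2} = \frac{21344400}{26569}$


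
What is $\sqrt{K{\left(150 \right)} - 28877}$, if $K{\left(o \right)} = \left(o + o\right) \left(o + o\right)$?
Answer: $\sqrt{61123} \approx 247.23$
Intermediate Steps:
$K{\left(o \right)} = 4 o^{2}$ ($K{\left(o \right)} = 2 o 2 o = 4 o^{2}$)
$\sqrt{K{\left(150 \right)} - 28877} = \sqrt{4 \cdot 150^{2} - 28877} = \sqrt{4 \cdot 22500 - 28877} = \sqrt{90000 - 28877} = \sqrt{61123}$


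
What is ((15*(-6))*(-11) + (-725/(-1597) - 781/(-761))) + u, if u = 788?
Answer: 2162632608/1215317 ≈ 1779.5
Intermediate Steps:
((15*(-6))*(-11) + (-725/(-1597) - 781/(-761))) + u = ((15*(-6))*(-11) + (-725/(-1597) - 781/(-761))) + 788 = (-90*(-11) + (-725*(-1/1597) - 781*(-1/761))) + 788 = (990 + (725/1597 + 781/761)) + 788 = (990 + 1798982/1215317) + 788 = 1204962812/1215317 + 788 = 2162632608/1215317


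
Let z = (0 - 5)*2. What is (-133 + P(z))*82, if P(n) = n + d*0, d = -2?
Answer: -11726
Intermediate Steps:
z = -10 (z = -5*2 = -10)
P(n) = n (P(n) = n - 2*0 = n + 0 = n)
(-133 + P(z))*82 = (-133 - 10)*82 = -143*82 = -11726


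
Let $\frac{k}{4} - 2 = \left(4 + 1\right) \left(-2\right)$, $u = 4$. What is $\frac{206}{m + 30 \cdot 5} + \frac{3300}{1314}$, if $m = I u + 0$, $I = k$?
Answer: $\frac{28607}{2409} \approx 11.875$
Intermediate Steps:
$k = -32$ ($k = 8 + 4 \left(4 + 1\right) \left(-2\right) = 8 + 4 \cdot 5 \left(-2\right) = 8 + 4 \left(-10\right) = 8 - 40 = -32$)
$I = -32$
$m = -128$ ($m = \left(-32\right) 4 + 0 = -128 + 0 = -128$)
$\frac{206}{m + 30 \cdot 5} + \frac{3300}{1314} = \frac{206}{-128 + 30 \cdot 5} + \frac{3300}{1314} = \frac{206}{-128 + 150} + 3300 \cdot \frac{1}{1314} = \frac{206}{22} + \frac{550}{219} = 206 \cdot \frac{1}{22} + \frac{550}{219} = \frac{103}{11} + \frac{550}{219} = \frac{28607}{2409}$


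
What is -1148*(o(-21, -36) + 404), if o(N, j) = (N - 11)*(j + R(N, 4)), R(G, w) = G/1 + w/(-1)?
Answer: -2704688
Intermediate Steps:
R(G, w) = G - w (R(G, w) = G*1 + w*(-1) = G - w)
o(N, j) = (-11 + N)*(-4 + N + j) (o(N, j) = (N - 11)*(j + (N - 1*4)) = (-11 + N)*(j + (N - 4)) = (-11 + N)*(j + (-4 + N)) = (-11 + N)*(-4 + N + j))
-1148*(o(-21, -36) + 404) = -1148*((44 + (-21)² - 15*(-21) - 11*(-36) - 21*(-36)) + 404) = -1148*((44 + 441 + 315 + 396 + 756) + 404) = -1148*(1952 + 404) = -1148*2356 = -2704688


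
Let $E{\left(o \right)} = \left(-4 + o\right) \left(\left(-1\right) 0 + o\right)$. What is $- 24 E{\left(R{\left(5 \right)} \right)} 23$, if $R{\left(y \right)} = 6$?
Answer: $-6624$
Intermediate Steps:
$E{\left(o \right)} = o \left(-4 + o\right)$ ($E{\left(o \right)} = \left(-4 + o\right) \left(0 + o\right) = \left(-4 + o\right) o = o \left(-4 + o\right)$)
$- 24 E{\left(R{\left(5 \right)} \right)} 23 = - 24 \cdot 6 \left(-4 + 6\right) 23 = - 24 \cdot 6 \cdot 2 \cdot 23 = \left(-24\right) 12 \cdot 23 = \left(-288\right) 23 = -6624$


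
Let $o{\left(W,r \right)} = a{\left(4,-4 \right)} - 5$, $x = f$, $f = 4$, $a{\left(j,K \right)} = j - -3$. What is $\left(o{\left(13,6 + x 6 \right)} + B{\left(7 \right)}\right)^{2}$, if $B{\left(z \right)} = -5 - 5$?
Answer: $64$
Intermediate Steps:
$a{\left(j,K \right)} = 3 + j$ ($a{\left(j,K \right)} = j + 3 = 3 + j$)
$x = 4$
$B{\left(z \right)} = -10$ ($B{\left(z \right)} = -5 - 5 = -10$)
$o{\left(W,r \right)} = 2$ ($o{\left(W,r \right)} = \left(3 + 4\right) - 5 = 7 - 5 = 2$)
$\left(o{\left(13,6 + x 6 \right)} + B{\left(7 \right)}\right)^{2} = \left(2 - 10\right)^{2} = \left(-8\right)^{2} = 64$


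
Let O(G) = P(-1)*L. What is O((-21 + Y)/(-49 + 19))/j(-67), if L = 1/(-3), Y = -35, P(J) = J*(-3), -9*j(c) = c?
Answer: -9/67 ≈ -0.13433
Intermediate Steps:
j(c) = -c/9
P(J) = -3*J
L = -1/3 ≈ -0.33333
O(G) = -1 (O(G) = -3*(-1)*(-1/3) = 3*(-1/3) = -1)
O((-21 + Y)/(-49 + 19))/j(-67) = -1/((-1/9*(-67))) = -1/67/9 = -1*9/67 = -9/67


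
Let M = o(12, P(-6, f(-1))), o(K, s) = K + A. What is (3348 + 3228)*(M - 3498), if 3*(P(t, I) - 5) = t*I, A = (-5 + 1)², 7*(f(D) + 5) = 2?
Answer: -22818720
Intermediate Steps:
f(D) = -33/7 (f(D) = -5 + (⅐)*2 = -5 + 2/7 = -33/7)
A = 16 (A = (-4)² = 16)
P(t, I) = 5 + I*t/3 (P(t, I) = 5 + (t*I)/3 = 5 + (I*t)/3 = 5 + I*t/3)
o(K, s) = 16 + K (o(K, s) = K + 16 = 16 + K)
M = 28 (M = 16 + 12 = 28)
(3348 + 3228)*(M - 3498) = (3348 + 3228)*(28 - 3498) = 6576*(-3470) = -22818720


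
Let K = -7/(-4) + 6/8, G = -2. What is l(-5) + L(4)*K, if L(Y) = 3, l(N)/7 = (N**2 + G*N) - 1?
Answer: 491/2 ≈ 245.50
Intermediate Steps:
l(N) = -7 - 14*N + 7*N**2 (l(N) = 7*((N**2 - 2*N) - 1) = 7*(-1 + N**2 - 2*N) = -7 - 14*N + 7*N**2)
K = 5/2 (K = -7*(-1/4) + 6*(1/8) = 7/4 + 3/4 = 5/2 ≈ 2.5000)
l(-5) + L(4)*K = (-7 - 14*(-5) + 7*(-5)**2) + 3*(5/2) = (-7 + 70 + 7*25) + 15/2 = (-7 + 70 + 175) + 15/2 = 238 + 15/2 = 491/2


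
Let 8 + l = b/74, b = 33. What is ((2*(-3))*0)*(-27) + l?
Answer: -559/74 ≈ -7.5541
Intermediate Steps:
l = -559/74 (l = -8 + 33/74 = -559/74 ≈ -7.5541)
((2*(-3))*0)*(-27) + l = ((2*(-3))*0)*(-27) - 559/74 = -6*0*(-27) - 559/74 = 0*(-27) - 559/74 = 0 - 559/74 = -559/74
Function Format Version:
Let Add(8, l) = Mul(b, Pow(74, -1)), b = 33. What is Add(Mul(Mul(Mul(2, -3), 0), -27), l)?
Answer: Rational(-559, 74) ≈ -7.5541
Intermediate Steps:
l = Rational(-559, 74) (l = Add(-8, Mul(33, Pow(74, -1))) = Add(-8, Mul(33, Rational(1, 74))) = Add(-8, Rational(33, 74)) = Rational(-559, 74) ≈ -7.5541)
Add(Mul(Mul(Mul(2, -3), 0), -27), l) = Add(Mul(Mul(Mul(2, -3), 0), -27), Rational(-559, 74)) = Add(Mul(Mul(-6, 0), -27), Rational(-559, 74)) = Add(Mul(0, -27), Rational(-559, 74)) = Add(0, Rational(-559, 74)) = Rational(-559, 74)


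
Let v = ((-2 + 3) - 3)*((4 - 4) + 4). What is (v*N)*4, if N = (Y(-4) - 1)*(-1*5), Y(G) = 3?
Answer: 320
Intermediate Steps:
v = -8 (v = (1 - 3)*(0 + 4) = -2*4 = -8)
N = -10 (N = (3 - 1)*(-1*5) = 2*(-5) = -10)
(v*N)*4 = -8*(-10)*4 = 80*4 = 320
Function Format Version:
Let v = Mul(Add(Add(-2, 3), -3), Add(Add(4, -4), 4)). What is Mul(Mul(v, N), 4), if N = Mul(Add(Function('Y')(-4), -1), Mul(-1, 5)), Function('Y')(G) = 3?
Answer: 320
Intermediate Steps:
v = -8 (v = Mul(Add(1, -3), Add(0, 4)) = Mul(-2, 4) = -8)
N = -10 (N = Mul(Add(3, -1), Mul(-1, 5)) = Mul(2, -5) = -10)
Mul(Mul(v, N), 4) = Mul(Mul(-8, -10), 4) = Mul(80, 4) = 320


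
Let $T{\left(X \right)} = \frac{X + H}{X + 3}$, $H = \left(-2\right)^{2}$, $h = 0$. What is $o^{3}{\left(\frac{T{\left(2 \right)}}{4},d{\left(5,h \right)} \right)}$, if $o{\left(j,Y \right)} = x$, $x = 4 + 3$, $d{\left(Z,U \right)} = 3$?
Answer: $343$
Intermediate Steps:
$H = 4$
$T{\left(X \right)} = \frac{4 + X}{3 + X}$ ($T{\left(X \right)} = \frac{X + 4}{X + 3} = \frac{4 + X}{3 + X}$)
$x = 7$
$o{\left(j,Y \right)} = 7$
$o^{3}{\left(\frac{T{\left(2 \right)}}{4},d{\left(5,h \right)} \right)} = 7^{3} = 343$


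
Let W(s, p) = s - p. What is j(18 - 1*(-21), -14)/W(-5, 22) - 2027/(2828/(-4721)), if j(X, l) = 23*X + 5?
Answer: 255824753/76356 ≈ 3350.4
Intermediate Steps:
j(X, l) = 5 + 23*X
j(18 - 1*(-21), -14)/W(-5, 22) - 2027/(2828/(-4721)) = (5 + 23*(18 - 1*(-21)))/(-5 - 1*22) - 2027/(2828/(-4721)) = (5 + 23*(18 + 21))/(-5 - 22) - 2027/(2828*(-1/4721)) = (5 + 23*39)/(-27) - 2027/(-2828/4721) = (5 + 897)*(-1/27) - 2027*(-4721/2828) = 902*(-1/27) + 9569467/2828 = -902/27 + 9569467/2828 = 255824753/76356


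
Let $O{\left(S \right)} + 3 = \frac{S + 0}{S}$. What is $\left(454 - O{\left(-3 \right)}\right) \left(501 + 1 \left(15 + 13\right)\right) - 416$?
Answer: $240808$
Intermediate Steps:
$O{\left(S \right)} = -2$ ($O{\left(S \right)} = -3 + \frac{S + 0}{S} = -3 + \frac{S}{S} = -3 + 1 = -2$)
$\left(454 - O{\left(-3 \right)}\right) \left(501 + 1 \left(15 + 13\right)\right) - 416 = \left(454 - -2\right) \left(501 + 1 \left(15 + 13\right)\right) - 416 = \left(454 + 2\right) \left(501 + 1 \cdot 28\right) - 416 = 456 \left(501 + 28\right) - 416 = 456 \cdot 529 - 416 = 241224 - 416 = 240808$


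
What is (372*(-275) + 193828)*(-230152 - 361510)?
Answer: -54153639536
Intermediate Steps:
(372*(-275) + 193828)*(-230152 - 361510) = (-102300 + 193828)*(-591662) = 91528*(-591662) = -54153639536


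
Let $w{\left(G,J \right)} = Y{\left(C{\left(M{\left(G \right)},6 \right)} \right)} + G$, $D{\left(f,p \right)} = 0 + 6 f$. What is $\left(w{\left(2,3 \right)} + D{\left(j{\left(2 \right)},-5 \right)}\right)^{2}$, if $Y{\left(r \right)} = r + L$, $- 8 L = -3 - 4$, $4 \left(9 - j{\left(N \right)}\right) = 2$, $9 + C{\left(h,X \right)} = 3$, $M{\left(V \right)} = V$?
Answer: $\frac{146689}{64} \approx 2292.0$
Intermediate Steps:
$C{\left(h,X \right)} = -6$ ($C{\left(h,X \right)} = -9 + 3 = -6$)
$j{\left(N \right)} = \frac{17}{2}$ ($j{\left(N \right)} = 9 - \frac{1}{2} = \frac{17}{2}$)
$L = \frac{7}{8}$ ($L = - \frac{-3 - 4}{8} = \left(- \frac{1}{8}\right) \left(-7\right) = \frac{7}{8} \approx 0.875$)
$D{\left(f,p \right)} = 6 f$
$Y{\left(r \right)} = \frac{7}{8} + r$ ($Y{\left(r \right)} = r + \frac{7}{8} = \frac{7}{8} + r$)
$w{\left(G,J \right)} = - \frac{41}{8} + G$ ($w{\left(G,J \right)} = \left(\frac{7}{8} - 6\right) + G = - \frac{41}{8} + G$)
$\left(w{\left(2,3 \right)} + D{\left(j{\left(2 \right)},-5 \right)}\right)^{2} = \left(\left(- \frac{41}{8} + 2\right) + 6 \cdot \frac{17}{2}\right)^{2} = \left(- \frac{25}{8} + 51\right)^{2} = \left(\frac{383}{8}\right)^{2} = \frac{146689}{64}$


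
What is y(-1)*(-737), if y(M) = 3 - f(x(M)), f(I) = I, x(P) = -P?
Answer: -1474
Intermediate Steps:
y(M) = 3 + M (y(M) = 3 - (-1)*M = 3 + M)
y(-1)*(-737) = (3 - 1)*(-737) = 2*(-737) = -1474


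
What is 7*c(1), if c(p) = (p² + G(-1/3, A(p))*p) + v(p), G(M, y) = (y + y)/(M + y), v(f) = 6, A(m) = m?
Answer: 70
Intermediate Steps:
G(M, y) = 2*y/(M + y) (G(M, y) = (2*y)/(M + y) = 2*y/(M + y))
c(p) = 6 + p² + 2*p²/(-⅓ + p) (c(p) = (p² + (2*p/(-1/3 + p))*p) + 6 = (p² + (2*p/(-1*⅓ + p))*p) + 6 = (p² + (2*p/(-⅓ + p))*p) + 6 = (p² + 2*p²/(-⅓ + p)) + 6 = 6 + p² + 2*p²/(-⅓ + p))
7*c(1) = 7*((6*1² + (-1 + 3*1)*(6 + 1²))/(-1 + 3*1)) = 7*((6*1 + (-1 + 3)*(6 + 1))/(-1 + 3)) = 7*((6 + 2*7)/2) = 7*((6 + 14)/2) = 7*((½)*20) = 7*10 = 70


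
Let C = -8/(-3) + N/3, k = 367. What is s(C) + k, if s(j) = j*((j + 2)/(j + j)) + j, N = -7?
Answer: 737/2 ≈ 368.50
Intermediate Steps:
C = ⅓ (C = -8/(-3) - 7/3 = -8*(-⅓) - 7*⅓ = 8/3 - 7/3 = ⅓ ≈ 0.33333)
s(j) = 1 + 3*j/2 (s(j) = j*((2 + j)/((2*j))) + j = j*((2 + j)*(1/(2*j))) + j = j*((2 + j)/(2*j)) + j = (1 + j/2) + j = 1 + 3*j/2)
s(C) + k = (1 + (3/2)*(⅓)) + 367 = (1 + ½) + 367 = 3/2 + 367 = 737/2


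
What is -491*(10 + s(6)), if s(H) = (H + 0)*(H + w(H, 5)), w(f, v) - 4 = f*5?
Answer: -122750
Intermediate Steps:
w(f, v) = 4 + 5*f (w(f, v) = 4 + f*5 = 4 + 5*f)
s(H) = H*(4 + 6*H) (s(H) = (H + 0)*(H + (4 + 5*H)) = H*(4 + 6*H))
-491*(10 + s(6)) = -491*(10 + 2*6*(2 + 3*6)) = -491*(10 + 2*6*(2 + 18)) = -491*(10 + 2*6*20) = -491*(10 + 240) = -491*250 = -122750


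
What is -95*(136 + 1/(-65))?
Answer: -167941/13 ≈ -12919.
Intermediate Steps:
-95*(136 + 1/(-65)) = -95*(136 - 1/65) = -95*8839/65 = -167941/13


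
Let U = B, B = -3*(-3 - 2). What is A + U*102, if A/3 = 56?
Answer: 1698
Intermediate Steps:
A = 168 (A = 3*56 = 168)
B = 15 (B = -3*(-5) = 15)
U = 15
A + U*102 = 168 + 15*102 = 168 + 1530 = 1698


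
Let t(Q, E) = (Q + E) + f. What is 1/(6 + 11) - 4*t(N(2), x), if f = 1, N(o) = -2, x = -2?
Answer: 205/17 ≈ 12.059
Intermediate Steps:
t(Q, E) = 1 + E + Q (t(Q, E) = (Q + E) + 1 = (E + Q) + 1 = 1 + E + Q)
1/(6 + 11) - 4*t(N(2), x) = 1/(6 + 11) - 4*(1 - 2 - 2) = 1/17 - 4*(-3) = 1/17 + 12 = 205/17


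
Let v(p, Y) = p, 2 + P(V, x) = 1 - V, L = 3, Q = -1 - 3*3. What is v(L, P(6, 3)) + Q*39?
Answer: -387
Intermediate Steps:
Q = -10 (Q = -1 - 9 = -10)
P(V, x) = -1 - V (P(V, x) = -2 + (1 - V) = -1 - V)
v(L, P(6, 3)) + Q*39 = 3 - 10*39 = 3 - 390 = -387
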